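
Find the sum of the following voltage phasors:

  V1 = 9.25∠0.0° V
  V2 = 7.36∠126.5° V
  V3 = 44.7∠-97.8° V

Step 1 — Convert each phasor to rectangular form:
  V1 = 9.25·(cos(0.0°) + j·sin(0.0°)) = 9.25 V
  V2 = 7.36·(cos(126.5°) + j·sin(126.5°)) = -4.378 + j5.916 V
  V3 = 44.7·(cos(-97.8°) + j·sin(-97.8°)) = -6.066 - j44.29 V
Step 2 — Sum components: V_total = -1.194 - j38.37 V.
Step 3 — Convert to polar: |V_total| = 38.39 V, ∠V_total = -91.8°.

V_total = 38.39∠-91.8° V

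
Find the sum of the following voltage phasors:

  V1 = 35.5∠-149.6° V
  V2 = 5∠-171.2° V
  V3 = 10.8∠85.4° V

Step 1 — Convert each phasor to rectangular form:
  V1 = 35.5·(cos(-149.6°) + j·sin(-149.6°)) = -30.62 - j17.96 V
  V2 = 5·(cos(-171.2°) + j·sin(-171.2°)) = -4.941 - j0.7649 V
  V3 = 10.8·(cos(85.4°) + j·sin(85.4°)) = 0.8661 + j10.77 V
Step 2 — Sum components: V_total = -34.69 - j7.964 V.
Step 3 — Convert to polar: |V_total| = 35.6 V, ∠V_total = -167.1°.

V_total = 35.6∠-167.1° V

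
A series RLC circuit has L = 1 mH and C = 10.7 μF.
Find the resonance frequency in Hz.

Step 1 — Resonance condition Im(Z)=0 gives ω₀ = 1/√(LC).
Step 2 — ω₀ = 1/√(0.001·1.07e-05) = 9667 rad/s.
Step 3 — f₀ = ω₀/(2π) = 1539 Hz.

f₀ = 1539 Hz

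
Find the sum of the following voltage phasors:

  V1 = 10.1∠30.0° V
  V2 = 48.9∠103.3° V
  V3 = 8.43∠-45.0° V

Step 1 — Convert each phasor to rectangular form:
  V1 = 10.1·(cos(30.0°) + j·sin(30.0°)) = 8.747 + j5.05 V
  V2 = 48.9·(cos(103.3°) + j·sin(103.3°)) = -11.25 + j47.59 V
  V3 = 8.43·(cos(-45.0°) + j·sin(-45.0°)) = 5.961 - j5.961 V
Step 2 — Sum components: V_total = 3.458 + j46.68 V.
Step 3 — Convert to polar: |V_total| = 46.81 V, ∠V_total = 85.8°.

V_total = 46.81∠85.8° V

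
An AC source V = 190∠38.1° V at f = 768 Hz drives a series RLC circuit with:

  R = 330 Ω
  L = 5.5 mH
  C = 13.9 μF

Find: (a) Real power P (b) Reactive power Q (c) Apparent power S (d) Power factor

Step 1 — Angular frequency: ω = 2π·f = 2π·768 = 4825 rad/s.
Step 2 — Component impedances:
  R: Z = R = 330 Ω
  L: Z = jωL = j·4825·0.0055 = 0 + j26.54 Ω
  C: Z = 1/(jωC) = -j/(ω·C) = 0 - j14.91 Ω
Step 3 — Series combination: Z_total = R + L + C = 330 + j11.63 Ω = 330.2∠2.0° Ω.
Step 4 — Source phasor: V = 190∠38.1° V = 149.5 + j117.2 V.
Step 5 — Current: I = V / Z = 0.465 + j0.3389 A = 0.5754∠36.1° A.
Step 6 — Complex power: S = V·I* = 109.3 + j3.851 VA.
Step 7 — Real power: P = Re(S) = 109.3 W.
Step 8 — Reactive power: Q = Im(S) = 3.851 VAR.
Step 9 — Apparent power: |S| = 109.3 VA.
Step 10 — Power factor: PF = P/|S| = 0.9994 (lagging).

(a) P = 109.3 W  (b) Q = 3.851 VAR  (c) S = 109.3 VA  (d) PF = 0.9994 (lagging)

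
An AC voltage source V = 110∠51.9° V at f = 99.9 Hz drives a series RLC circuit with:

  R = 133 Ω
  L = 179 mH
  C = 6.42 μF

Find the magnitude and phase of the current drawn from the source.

Step 1 — Angular frequency: ω = 2π·f = 2π·99.9 = 627.7 rad/s.
Step 2 — Component impedances:
  R: Z = R = 133 Ω
  L: Z = jωL = j·627.7·0.179 = 0 + j112.4 Ω
  C: Z = 1/(jωC) = -j/(ω·C) = 0 - j248.2 Ω
Step 3 — Series combination: Z_total = R + L + C = 133 - j135.8 Ω = 190.1∠-45.6° Ω.
Step 4 — Source phasor: V = 110∠51.9° V = 67.87 + j86.56 V.
Step 5 — Ohm's law: I = V / Z_total = (67.87 + j86.56) / (133 - j135.8) = -0.0755 + j0.5738 A.
Step 6 — Convert to polar: |I| = 0.5787 A, ∠I = 97.5°.

I = 0.5787∠97.5° A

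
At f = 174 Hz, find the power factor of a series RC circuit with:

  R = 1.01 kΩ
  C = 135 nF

Step 1 — Angular frequency: ω = 2π·f = 2π·174 = 1093 rad/s.
Step 2 — Component impedances:
  R: Z = R = 1010 Ω
  C: Z = 1/(jωC) = -j/(ω·C) = 0 - j6775 Ω
Step 3 — Series combination: Z_total = R + C = 1010 - j6775 Ω = 6850∠-81.5° Ω.
Step 4 — Power factor: PF = cos(φ) = Re(Z)/|Z| = 1010/6850 = 0.1474.
Step 5 — Type: Im(Z) = -6775 ⇒ leading (phase φ = -81.5°).

PF = 0.1474 (leading, φ = -81.5°)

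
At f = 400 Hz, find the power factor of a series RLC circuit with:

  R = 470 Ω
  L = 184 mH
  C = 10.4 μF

Step 1 — Angular frequency: ω = 2π·f = 2π·400 = 2513 rad/s.
Step 2 — Component impedances:
  R: Z = R = 470 Ω
  L: Z = jωL = j·2513·0.184 = 0 + j462.4 Ω
  C: Z = 1/(jωC) = -j/(ω·C) = 0 - j38.26 Ω
Step 3 — Series combination: Z_total = R + L + C = 470 + j424.2 Ω = 633.1∠42.1° Ω.
Step 4 — Power factor: PF = cos(φ) = Re(Z)/|Z| = 470/633.1 = 0.7424.
Step 5 — Type: Im(Z) = 424.2 ⇒ lagging (phase φ = 42.1°).

PF = 0.7424 (lagging, φ = 42.1°)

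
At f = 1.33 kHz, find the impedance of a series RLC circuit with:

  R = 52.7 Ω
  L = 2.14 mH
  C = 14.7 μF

Step 1 — Angular frequency: ω = 2π·f = 2π·1330 = 8357 rad/s.
Step 2 — Component impedances:
  R: Z = R = 52.7 Ω
  L: Z = jωL = j·8357·0.00214 = 0 + j17.88 Ω
  C: Z = 1/(jωC) = -j/(ω·C) = 0 - j8.141 Ω
Step 3 — Series combination: Z_total = R + L + C = 52.7 + j9.743 Ω = 53.59∠10.5° Ω.

Z = 52.7 + j9.743 Ω = 53.59∠10.5° Ω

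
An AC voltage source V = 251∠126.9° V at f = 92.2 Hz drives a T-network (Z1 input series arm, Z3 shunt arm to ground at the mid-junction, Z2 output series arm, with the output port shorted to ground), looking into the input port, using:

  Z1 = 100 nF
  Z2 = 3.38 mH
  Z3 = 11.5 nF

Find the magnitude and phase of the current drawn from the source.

Step 1 — Angular frequency: ω = 2π·f = 2π·92.2 = 579.3 rad/s.
Step 2 — Component impedances:
  Z1: Z = 1/(jωC) = -j/(ω·C) = 0 - j1.726e+04 Ω
  Z2: Z = jωL = j·579.3·0.00338 = 0 + j1.958 Ω
  Z3: Z = 1/(jωC) = -j/(ω·C) = 0 - j1.501e+05 Ω
Step 3 — With the output port shorted to ground, the output series arm Z2 runs from the junction to ground; the shunt arm Z3 also runs from the junction to ground. They appear in parallel: Z3 || Z2 = 0 + j1.958 Ω.
Step 4 — Series with input arm Z1: Z_in = Z1 + (Z3 || Z2) = 0 - j1.726e+04 Ω = 1.726e+04∠-90.0° Ω.
Step 5 — Source phasor: V = 251∠126.9° V = -150.7 + j200.7 V.
Step 6 — Ohm's law: I = V / Z_total = (-150.7 + j200.7) / (0 - j1.726e+04) = -0.01163 - j0.008732 A.
Step 7 — Convert to polar: |I| = 0.01454 A, ∠I = -143.1°.

I = 0.01454∠-143.1° A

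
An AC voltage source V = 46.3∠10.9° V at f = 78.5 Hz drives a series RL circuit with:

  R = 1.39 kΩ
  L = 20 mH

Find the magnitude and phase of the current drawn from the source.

Step 1 — Angular frequency: ω = 2π·f = 2π·78.5 = 493.2 rad/s.
Step 2 — Component impedances:
  R: Z = R = 1390 Ω
  L: Z = jωL = j·493.2·0.02 = 0 + j9.865 Ω
Step 3 — Series combination: Z_total = R + L = 1390 + j9.865 Ω = 1390∠0.4° Ω.
Step 4 — Source phasor: V = 46.3∠10.9° V = 45.46 + j8.755 V.
Step 5 — Ohm's law: I = V / Z_total = (45.46 + j8.755) / (1390 + j9.865) = 0.03275 + j0.006066 A.
Step 6 — Convert to polar: |I| = 0.03331 A, ∠I = 10.5°.

I = 0.03331∠10.5° A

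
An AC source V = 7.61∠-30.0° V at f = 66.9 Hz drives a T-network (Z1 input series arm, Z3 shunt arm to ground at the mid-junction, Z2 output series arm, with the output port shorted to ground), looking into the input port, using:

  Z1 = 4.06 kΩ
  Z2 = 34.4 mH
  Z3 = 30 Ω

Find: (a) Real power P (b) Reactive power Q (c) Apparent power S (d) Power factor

Step 1 — Angular frequency: ω = 2π·f = 2π·66.9 = 420.3 rad/s.
Step 2 — Component impedances:
  Z1: Z = R = 4060 Ω
  Z2: Z = jωL = j·420.3·0.0344 = 0 + j14.46 Ω
  Z3: Z = R = 30 Ω
Step 3 — With the output port shorted to ground, the output series arm Z2 runs from the junction to ground; the shunt arm Z3 also runs from the junction to ground. They appear in parallel: Z3 || Z2 = 5.656 + j11.73 Ω.
Step 4 — Series with input arm Z1: Z_in = Z1 + (Z3 || Z2) = 4066 + j11.73 Ω = 4066∠0.2° Ω.
Step 5 — Source phasor: V = 7.61∠-30.0° V = 6.59 - j3.805 V.
Step 6 — Current: I = V / Z = 0.001618 - j0.0009406 A = 0.001872∠-30.2° A.
Step 7 — Complex power: S = V·I* = 0.01424 + j4.111e-05 VA.
Step 8 — Real power: P = Re(S) = 0.01424 W.
Step 9 — Reactive power: Q = Im(S) = 4.111e-05 VAR.
Step 10 — Apparent power: |S| = 0.01424 VA.
Step 11 — Power factor: PF = P/|S| = 1 (lagging).

(a) P = 0.01424 W  (b) Q = 4.111e-05 VAR  (c) S = 0.01424 VA  (d) PF = 1 (lagging)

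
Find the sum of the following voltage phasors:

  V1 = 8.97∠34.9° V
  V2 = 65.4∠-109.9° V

Step 1 — Convert each phasor to rectangular form:
  V1 = 8.97·(cos(34.9°) + j·sin(34.9°)) = 7.357 + j5.132 V
  V2 = 65.4·(cos(-109.9°) + j·sin(-109.9°)) = -22.26 - j61.49 V
Step 2 — Sum components: V_total = -14.9 - j56.36 V.
Step 3 — Convert to polar: |V_total| = 58.3 V, ∠V_total = -104.8°.

V_total = 58.3∠-104.8° V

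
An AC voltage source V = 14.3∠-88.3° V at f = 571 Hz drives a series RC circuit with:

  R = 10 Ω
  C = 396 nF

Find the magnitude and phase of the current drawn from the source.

Step 1 — Angular frequency: ω = 2π·f = 2π·571 = 3588 rad/s.
Step 2 — Component impedances:
  R: Z = R = 10 Ω
  C: Z = 1/(jωC) = -j/(ω·C) = 0 - j703.9 Ω
Step 3 — Series combination: Z_total = R + C = 10 - j703.9 Ω = 703.9∠-89.2° Ω.
Step 4 — Source phasor: V = 14.3∠-88.3° V = 0.4242 - j14.29 V.
Step 5 — Ohm's law: I = V / Z_total = (0.4242 - j14.29) / (10 - j703.9) = 0.02031 + j0.0003141 A.
Step 6 — Convert to polar: |I| = 0.02031 A, ∠I = 0.9°.

I = 0.02031∠0.9° A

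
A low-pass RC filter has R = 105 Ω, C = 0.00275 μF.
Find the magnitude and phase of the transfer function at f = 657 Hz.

Step 1 — Angular frequency: ω = 2π·657 = 4128 rad/s.
Step 2 — Transfer function: H(jω) = 1/(1 + jωRC).
Step 3 — Denominator: 1 + jωRC = 1 + j·4128·105·2.75e-09 = 1 + j0.001192.
Step 4 — H = 1 - j0.001192.
Step 5 — Magnitude: |H| = 1 (-0.0 dB); phase: φ = -0.1°.

|H| = 1 (-0.0 dB), φ = -0.1°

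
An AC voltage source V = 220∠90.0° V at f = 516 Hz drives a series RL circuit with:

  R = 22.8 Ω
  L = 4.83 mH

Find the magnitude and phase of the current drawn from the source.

Step 1 — Angular frequency: ω = 2π·f = 2π·516 = 3242 rad/s.
Step 2 — Component impedances:
  R: Z = R = 22.8 Ω
  L: Z = jωL = j·3242·0.00483 = 0 + j15.66 Ω
Step 3 — Series combination: Z_total = R + L = 22.8 + j15.66 Ω = 27.66∠34.5° Ω.
Step 4 — Source phasor: V = 220∠90.0° V = 0 + j220 V.
Step 5 — Ohm's law: I = V / Z_total = (0 + j220) / (22.8 + j15.66) = 4.503 + j6.556 A.
Step 6 — Convert to polar: |I| = 7.954 A, ∠I = 55.5°.

I = 7.954∠55.5° A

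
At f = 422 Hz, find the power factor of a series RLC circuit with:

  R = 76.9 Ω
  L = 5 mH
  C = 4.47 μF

Step 1 — Angular frequency: ω = 2π·f = 2π·422 = 2652 rad/s.
Step 2 — Component impedances:
  R: Z = R = 76.9 Ω
  L: Z = jωL = j·2652·0.005 = 0 + j13.26 Ω
  C: Z = 1/(jωC) = -j/(ω·C) = 0 - j84.37 Ω
Step 3 — Series combination: Z_total = R + L + C = 76.9 - j71.11 Ω = 104.7∠-42.8° Ω.
Step 4 — Power factor: PF = cos(φ) = Re(Z)/|Z| = 76.9/104.74 = 0.7342.
Step 5 — Type: Im(Z) = -71.11 ⇒ leading (phase φ = -42.8°).

PF = 0.7342 (leading, φ = -42.8°)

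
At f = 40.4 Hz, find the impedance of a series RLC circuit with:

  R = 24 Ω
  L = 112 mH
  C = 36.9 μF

Step 1 — Angular frequency: ω = 2π·f = 2π·40.4 = 253.8 rad/s.
Step 2 — Component impedances:
  R: Z = R = 24 Ω
  L: Z = jωL = j·253.8·0.112 = 0 + j28.43 Ω
  C: Z = 1/(jωC) = -j/(ω·C) = 0 - j106.8 Ω
Step 3 — Series combination: Z_total = R + L + C = 24 - j78.33 Ω = 81.93∠-73.0° Ω.

Z = 24 - j78.33 Ω = 81.93∠-73.0° Ω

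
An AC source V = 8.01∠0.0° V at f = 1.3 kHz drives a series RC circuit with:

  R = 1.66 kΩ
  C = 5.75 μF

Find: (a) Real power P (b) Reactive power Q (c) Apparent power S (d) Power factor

Step 1 — Angular frequency: ω = 2π·f = 2π·1300 = 8168 rad/s.
Step 2 — Component impedances:
  R: Z = R = 1660 Ω
  C: Z = 1/(jωC) = -j/(ω·C) = 0 - j21.29 Ω
Step 3 — Series combination: Z_total = R + C = 1660 - j21.29 Ω = 1660∠-0.7° Ω.
Step 4 — Source phasor: V = 8.01∠0.0° V = 8.01 V.
Step 5 — Current: I = V / Z = 0.004825 + j6.188e-05 A = 0.004825∠0.7° A.
Step 6 — Complex power: S = V·I* = 0.03864 - j0.0004957 VA.
Step 7 — Real power: P = Re(S) = 0.03864 W.
Step 8 — Reactive power: Q = Im(S) = -0.0004957 VAR.
Step 9 — Apparent power: |S| = 0.03865 VA.
Step 10 — Power factor: PF = P/|S| = 0.9999 (leading).

(a) P = 0.03864 W  (b) Q = -0.0004957 VAR  (c) S = 0.03865 VA  (d) PF = 0.9999 (leading)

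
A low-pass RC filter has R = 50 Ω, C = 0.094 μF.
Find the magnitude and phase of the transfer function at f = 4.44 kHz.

Step 1 — Angular frequency: ω = 2π·4440 = 2.79e+04 rad/s.
Step 2 — Transfer function: H(jω) = 1/(1 + jωRC).
Step 3 — Denominator: 1 + jωRC = 1 + j·2.79e+04·50·9.4e-08 = 1 + j0.1311.
Step 4 — H = 0.9831 - j0.1289.
Step 5 — Magnitude: |H| = 0.9915 (-0.1 dB); phase: φ = -7.5°.

|H| = 0.9915 (-0.1 dB), φ = -7.5°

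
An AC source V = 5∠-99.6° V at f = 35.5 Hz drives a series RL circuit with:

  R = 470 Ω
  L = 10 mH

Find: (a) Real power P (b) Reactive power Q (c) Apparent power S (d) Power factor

Step 1 — Angular frequency: ω = 2π·f = 2π·35.5 = 223.1 rad/s.
Step 2 — Component impedances:
  R: Z = R = 470 Ω
  L: Z = jωL = j·223.1·0.01 = 0 + j2.231 Ω
Step 3 — Series combination: Z_total = R + L = 470 + j2.231 Ω = 470∠0.3° Ω.
Step 4 — Source phasor: V = 5∠-99.6° V = -0.8338 - j4.93 V.
Step 5 — Current: I = V / Z = -0.001824 - j0.01048 A = 0.01064∠-99.9° A.
Step 6 — Complex power: S = V·I* = 0.05319 + j0.0002524 VA.
Step 7 — Real power: P = Re(S) = 0.05319 W.
Step 8 — Reactive power: Q = Im(S) = 0.0002524 VAR.
Step 9 — Apparent power: |S| = 0.05319 VA.
Step 10 — Power factor: PF = P/|S| = 1 (lagging).

(a) P = 0.05319 W  (b) Q = 0.0002524 VAR  (c) S = 0.05319 VA  (d) PF = 1 (lagging)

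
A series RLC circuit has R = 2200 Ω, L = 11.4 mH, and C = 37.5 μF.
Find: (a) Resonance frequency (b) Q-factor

Step 1 — Resonance condition Im(Z)=0 gives ω₀ = 1/√(LC).
Step 2 — ω₀ = 1/√(0.0114·3.75e-05) = 1529 rad/s.
Step 3 — f₀ = ω₀/(2π) = 243.4 Hz.
Step 4 — Series Q: Q = ω₀L/R = 1529·0.0114/2200 = 0.007925.

(a) f₀ = 243.4 Hz  (b) Q = 0.007925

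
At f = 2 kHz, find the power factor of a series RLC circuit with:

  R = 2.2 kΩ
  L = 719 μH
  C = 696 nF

Step 1 — Angular frequency: ω = 2π·f = 2π·2000 = 1.257e+04 rad/s.
Step 2 — Component impedances:
  R: Z = R = 2200 Ω
  L: Z = jωL = j·1.257e+04·0.000719 = 0 + j9.035 Ω
  C: Z = 1/(jωC) = -j/(ω·C) = 0 - j114.3 Ω
Step 3 — Series combination: Z_total = R + L + C = 2200 - j105.3 Ω = 2203∠-2.7° Ω.
Step 4 — Power factor: PF = cos(φ) = Re(Z)/|Z| = 2200/2202.5 = 0.9989.
Step 5 — Type: Im(Z) = -105.3 ⇒ leading (phase φ = -2.7°).

PF = 0.9989 (leading, φ = -2.7°)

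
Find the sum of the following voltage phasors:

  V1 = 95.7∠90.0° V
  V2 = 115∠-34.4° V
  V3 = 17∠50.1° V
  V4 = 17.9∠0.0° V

Step 1 — Convert each phasor to rectangular form:
  V1 = 95.7·(cos(90.0°) + j·sin(90.0°)) = 0 + j95.7 V
  V2 = 115·(cos(-34.4°) + j·sin(-34.4°)) = 94.89 - j64.97 V
  V3 = 17·(cos(50.1°) + j·sin(50.1°)) = 10.9 + j13.04 V
  V4 = 17.9·(cos(0.0°) + j·sin(0.0°)) = 17.9 V
Step 2 — Sum components: V_total = 123.7 + j43.77 V.
Step 3 — Convert to polar: |V_total| = 131.2 V, ∠V_total = 19.5°.

V_total = 131.2∠19.5° V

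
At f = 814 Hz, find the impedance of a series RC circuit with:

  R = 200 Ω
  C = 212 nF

Step 1 — Angular frequency: ω = 2π·f = 2π·814 = 5115 rad/s.
Step 2 — Component impedances:
  R: Z = R = 200 Ω
  C: Z = 1/(jωC) = -j/(ω·C) = 0 - j922.3 Ω
Step 3 — Series combination: Z_total = R + C = 200 - j922.3 Ω = 943.7∠-77.8° Ω.

Z = 200 - j922.3 Ω = 943.7∠-77.8° Ω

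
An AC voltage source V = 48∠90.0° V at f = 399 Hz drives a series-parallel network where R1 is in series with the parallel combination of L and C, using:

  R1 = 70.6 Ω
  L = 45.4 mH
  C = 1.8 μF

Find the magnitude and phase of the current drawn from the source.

Step 1 — Angular frequency: ω = 2π·f = 2π·399 = 2507 rad/s.
Step 2 — Component impedances:
  R1: Z = R = 70.6 Ω
  L: Z = jωL = j·2507·0.0454 = 0 + j113.8 Ω
  C: Z = 1/(jωC) = -j/(ω·C) = 0 - j221.6 Ω
Step 3 — Parallel branch: L || C = 1/(1/L + 1/C) = 0 + j234 Ω.
Step 4 — Series with R1: Z_total = R1 + (L || C) = 70.6 + j234 Ω = 244.4∠73.2° Ω.
Step 5 — Source phasor: V = 48∠90.0° V = 0 + j48 V.
Step 6 — Ohm's law: I = V / Z_total = (0 + j48) / (70.6 + j234) = 0.188 + j0.05672 A.
Step 7 — Convert to polar: |I| = 0.1964 A, ∠I = 16.8°.

I = 0.1964∠16.8° A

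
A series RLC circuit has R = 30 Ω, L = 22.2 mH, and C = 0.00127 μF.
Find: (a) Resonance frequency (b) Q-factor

Step 1 — Resonance condition Im(Z)=0 gives ω₀ = 1/√(LC).
Step 2 — ω₀ = 1/√(0.0222·1.27e-09) = 1.883e+05 rad/s.
Step 3 — f₀ = ω₀/(2π) = 2.997e+04 Hz.
Step 4 — Series Q: Q = ω₀L/R = 1.883e+05·0.0222/30 = 139.4.

(a) f₀ = 2.997e+04 Hz  (b) Q = 139.4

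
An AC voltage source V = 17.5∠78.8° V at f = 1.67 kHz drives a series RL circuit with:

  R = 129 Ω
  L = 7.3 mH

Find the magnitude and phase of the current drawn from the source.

Step 1 — Angular frequency: ω = 2π·f = 2π·1670 = 1.049e+04 rad/s.
Step 2 — Component impedances:
  R: Z = R = 129 Ω
  L: Z = jωL = j·1.049e+04·0.0073 = 0 + j76.6 Ω
Step 3 — Series combination: Z_total = R + L = 129 + j76.6 Ω = 150∠30.7° Ω.
Step 4 — Source phasor: V = 17.5∠78.8° V = 3.399 + j17.17 V.
Step 5 — Ohm's law: I = V / Z_total = (3.399 + j17.17) / (129 + j76.6) = 0.0779 + j0.08682 A.
Step 6 — Convert to polar: |I| = 0.1166 A, ∠I = 48.1°.

I = 0.1166∠48.1° A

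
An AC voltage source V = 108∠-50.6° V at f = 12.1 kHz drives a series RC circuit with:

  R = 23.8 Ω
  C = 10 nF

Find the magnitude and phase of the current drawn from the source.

Step 1 — Angular frequency: ω = 2π·f = 2π·1.21e+04 = 7.603e+04 rad/s.
Step 2 — Component impedances:
  R: Z = R = 23.8 Ω
  C: Z = 1/(jωC) = -j/(ω·C) = 0 - j1315 Ω
Step 3 — Series combination: Z_total = R + C = 23.8 - j1315 Ω = 1316∠-89.0° Ω.
Step 4 — Source phasor: V = 108∠-50.6° V = 68.55 - j83.46 V.
Step 5 — Ohm's law: I = V / Z_total = (68.55 - j83.46) / (23.8 - j1315) = 0.06437 + j0.05095 A.
Step 6 — Convert to polar: |I| = 0.0821 A, ∠I = 38.4°.

I = 0.0821∠38.4° A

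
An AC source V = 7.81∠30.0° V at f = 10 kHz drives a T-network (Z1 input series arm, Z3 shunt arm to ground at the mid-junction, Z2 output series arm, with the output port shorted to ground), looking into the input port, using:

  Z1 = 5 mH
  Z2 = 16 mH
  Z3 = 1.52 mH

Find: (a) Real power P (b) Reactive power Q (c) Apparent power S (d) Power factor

Step 1 — Angular frequency: ω = 2π·f = 2π·1e+04 = 6.283e+04 rad/s.
Step 2 — Component impedances:
  Z1: Z = jωL = j·6.283e+04·0.005 = 0 + j314.2 Ω
  Z2: Z = jωL = j·6.283e+04·0.016 = 0 + j1005 Ω
  Z3: Z = jωL = j·6.283e+04·0.00152 = 0 + j95.5 Ω
Step 3 — With the output port shorted to ground, the output series arm Z2 runs from the junction to ground; the shunt arm Z3 also runs from the junction to ground. They appear in parallel: Z3 || Z2 = 0 + j87.22 Ω.
Step 4 — Series with input arm Z1: Z_in = Z1 + (Z3 || Z2) = 0 + j401.4 Ω = 401.4∠90.0° Ω.
Step 5 — Source phasor: V = 7.81∠30.0° V = 6.764 + j3.905 V.
Step 6 — Current: I = V / Z = 0.009729 - j0.01685 A = 0.01946∠-60.0° A.
Step 7 — Complex power: S = V·I* = 0 + j0.152 VA.
Step 8 — Real power: P = Re(S) = 0 W.
Step 9 — Reactive power: Q = Im(S) = 0.152 VAR.
Step 10 — Apparent power: |S| = 0.152 VA.
Step 11 — Power factor: PF = P/|S| = 0 (lagging).

(a) P = 0 W  (b) Q = 0.152 VAR  (c) S = 0.152 VA  (d) PF = 0 (lagging)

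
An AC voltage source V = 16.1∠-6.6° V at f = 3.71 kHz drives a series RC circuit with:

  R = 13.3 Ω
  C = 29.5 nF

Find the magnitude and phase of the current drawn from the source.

Step 1 — Angular frequency: ω = 2π·f = 2π·3710 = 2.331e+04 rad/s.
Step 2 — Component impedances:
  R: Z = R = 13.3 Ω
  C: Z = 1/(jωC) = -j/(ω·C) = 0 - j1454 Ω
Step 3 — Series combination: Z_total = R + C = 13.3 - j1454 Ω = 1454∠-89.5° Ω.
Step 4 — Source phasor: V = 16.1∠-6.6° V = 15.99 - j1.85 V.
Step 5 — Ohm's law: I = V / Z_total = (15.99 - j1.85) / (13.3 - j1454) = 0.001373 + j0.01099 A.
Step 6 — Convert to polar: |I| = 0.01107 A, ∠I = 82.9°.

I = 0.01107∠82.9° A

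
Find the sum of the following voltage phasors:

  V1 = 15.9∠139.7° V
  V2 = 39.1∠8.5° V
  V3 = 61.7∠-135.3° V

Step 1 — Convert each phasor to rectangular form:
  V1 = 15.9·(cos(139.7°) + j·sin(139.7°)) = -12.13 + j10.28 V
  V2 = 39.1·(cos(8.5°) + j·sin(8.5°)) = 38.67 + j5.779 V
  V3 = 61.7·(cos(-135.3°) + j·sin(-135.3°)) = -43.86 - j43.4 V
Step 2 — Sum components: V_total = -17.31 - j27.34 V.
Step 3 — Convert to polar: |V_total| = 32.36 V, ∠V_total = -122.3°.

V_total = 32.36∠-122.3° V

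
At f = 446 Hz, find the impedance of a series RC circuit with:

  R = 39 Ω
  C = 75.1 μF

Step 1 — Angular frequency: ω = 2π·f = 2π·446 = 2802 rad/s.
Step 2 — Component impedances:
  R: Z = R = 39 Ω
  C: Z = 1/(jωC) = -j/(ω·C) = 0 - j4.752 Ω
Step 3 — Series combination: Z_total = R + C = 39 - j4.752 Ω = 39.29∠-6.9° Ω.

Z = 39 - j4.752 Ω = 39.29∠-6.9° Ω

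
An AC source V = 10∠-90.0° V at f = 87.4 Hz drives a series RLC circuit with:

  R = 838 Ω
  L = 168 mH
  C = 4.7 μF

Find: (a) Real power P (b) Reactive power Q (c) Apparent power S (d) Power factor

Step 1 — Angular frequency: ω = 2π·f = 2π·87.4 = 549.2 rad/s.
Step 2 — Component impedances:
  R: Z = R = 838 Ω
  L: Z = jωL = j·549.2·0.168 = 0 + j92.26 Ω
  C: Z = 1/(jωC) = -j/(ω·C) = 0 - j387.4 Ω
Step 3 — Series combination: Z_total = R + L + C = 838 - j295.2 Ω = 888.5∠-19.4° Ω.
Step 4 — Source phasor: V = 10∠-90.0° V = 0 - j10 V.
Step 5 — Current: I = V / Z = 0.003739 - j0.01062 A = 0.01126∠-70.6° A.
Step 6 — Complex power: S = V·I* = 0.1062 - j0.03739 VA.
Step 7 — Real power: P = Re(S) = 0.1062 W.
Step 8 — Reactive power: Q = Im(S) = -0.03739 VAR.
Step 9 — Apparent power: |S| = 0.1126 VA.
Step 10 — Power factor: PF = P/|S| = 0.9432 (leading).

(a) P = 0.1062 W  (b) Q = -0.03739 VAR  (c) S = 0.1126 VA  (d) PF = 0.9432 (leading)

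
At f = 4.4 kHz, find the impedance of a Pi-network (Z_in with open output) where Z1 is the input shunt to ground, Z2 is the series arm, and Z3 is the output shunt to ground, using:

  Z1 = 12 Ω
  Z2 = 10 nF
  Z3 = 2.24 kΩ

Step 1 — Angular frequency: ω = 2π·f = 2π·4400 = 2.765e+04 rad/s.
Step 2 — Component impedances:
  Z1: Z = R = 12 Ω
  Z2: Z = 1/(jωC) = -j/(ω·C) = 0 - j3617 Ω
  Z3: Z = R = 2240 Ω
Step 3 — With open output, the series arm Z2 and the output shunt Z3 appear in series to ground: Z2 + Z3 = 2240 - j3617 Ω.
Step 4 — Parallel with input shunt Z1: Z_in = Z1 || (Z2 + Z3) = 11.98 - j0.02869 Ω = 11.98∠-0.1° Ω.

Z = 11.98 - j0.02869 Ω = 11.98∠-0.1° Ω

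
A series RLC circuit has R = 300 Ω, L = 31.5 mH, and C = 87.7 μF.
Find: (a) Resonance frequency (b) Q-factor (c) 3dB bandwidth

Step 1 — Resonance: ω₀ = 1/√(LC) = 1/√(0.0315·8.77e-05) = 601.7 rad/s.
Step 2 — f₀ = ω₀/(2π) = 95.76 Hz.
Step 3 — Series Q: Q = ω₀L/R = 601.7·0.0315/300 = 0.06317.
Step 4 — Bandwidth: Δω = ω₀/Q = 9524 rad/s; BW = Δω/(2π) = 1516 Hz.

(a) f₀ = 95.76 Hz  (b) Q = 0.06317  (c) BW = 1516 Hz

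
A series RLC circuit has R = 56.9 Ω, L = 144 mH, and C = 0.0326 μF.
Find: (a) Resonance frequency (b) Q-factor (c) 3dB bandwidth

Step 1 — Resonance: ω₀ = 1/√(LC) = 1/√(0.144·3.26e-08) = 1.46e+04 rad/s.
Step 2 — f₀ = ω₀/(2π) = 2323 Hz.
Step 3 — Series Q: Q = ω₀L/R = 1.46e+04·0.144/56.9 = 36.94.
Step 4 — Bandwidth: Δω = ω₀/Q = 395.1 rad/s; BW = Δω/(2π) = 62.89 Hz.

(a) f₀ = 2323 Hz  (b) Q = 36.94  (c) BW = 62.89 Hz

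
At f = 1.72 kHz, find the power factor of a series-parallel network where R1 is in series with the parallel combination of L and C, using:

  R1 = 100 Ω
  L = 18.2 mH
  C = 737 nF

Step 1 — Angular frequency: ω = 2π·f = 2π·1720 = 1.081e+04 rad/s.
Step 2 — Component impedances:
  R1: Z = R = 100 Ω
  L: Z = jωL = j·1.081e+04·0.0182 = 0 + j196.7 Ω
  C: Z = 1/(jωC) = -j/(ω·C) = 0 - j125.6 Ω
Step 3 — Parallel branch: L || C = 1/(1/L + 1/C) = 0 - j347.1 Ω.
Step 4 — Series with R1: Z_total = R1 + (L || C) = 100 - j347.1 Ω = 361.3∠-73.9° Ω.
Step 5 — Power factor: PF = cos(φ) = Re(Z)/|Z| = 100/361.3 = 0.2768.
Step 6 — Type: Im(Z) = -347.1 ⇒ leading (phase φ = -73.9°).

PF = 0.2768 (leading, φ = -73.9°)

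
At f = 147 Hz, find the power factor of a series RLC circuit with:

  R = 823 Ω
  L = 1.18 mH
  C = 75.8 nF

Step 1 — Angular frequency: ω = 2π·f = 2π·147 = 923.6 rad/s.
Step 2 — Component impedances:
  R: Z = R = 823 Ω
  L: Z = jωL = j·923.6·0.00118 = 0 + j1.09 Ω
  C: Z = 1/(jωC) = -j/(ω·C) = 0 - j1.428e+04 Ω
Step 3 — Series combination: Z_total = R + L + C = 823 - j1.428e+04 Ω = 1.431e+04∠-86.7° Ω.
Step 4 — Power factor: PF = cos(φ) = Re(Z)/|Z| = 823/14306 = 0.05753.
Step 5 — Type: Im(Z) = -1.428e+04 ⇒ leading (phase φ = -86.7°).

PF = 0.05753 (leading, φ = -86.7°)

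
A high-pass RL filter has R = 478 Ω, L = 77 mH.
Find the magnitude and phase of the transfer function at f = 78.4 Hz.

Step 1 — Angular frequency: ω = 2π·78.4 = 492.6 rad/s.
Step 2 — Transfer function: H(jω) = jωL/(R + jωL).
Step 3 — Numerator jωL = j·37.93; denominator R + jωL = 478 + j37.93.
Step 4 — H = 0.006257 + j0.07886.
Step 5 — Magnitude: |H| = 0.0791 (-22.0 dB); phase: φ = 85.5°.

|H| = 0.0791 (-22.0 dB), φ = 85.5°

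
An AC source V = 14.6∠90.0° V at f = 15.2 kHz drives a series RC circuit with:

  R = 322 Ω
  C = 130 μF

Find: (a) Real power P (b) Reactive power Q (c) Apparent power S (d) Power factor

Step 1 — Angular frequency: ω = 2π·f = 2π·1.52e+04 = 9.55e+04 rad/s.
Step 2 — Component impedances:
  R: Z = R = 322 Ω
  C: Z = 1/(jωC) = -j/(ω·C) = 0 - j0.08054 Ω
Step 3 — Series combination: Z_total = R + C = 322 - j0.08054 Ω = 322∠-0.0° Ω.
Step 4 — Source phasor: V = 14.6∠90.0° V = 0 + j14.6 V.
Step 5 — Current: I = V / Z = -1.134e-05 + j0.04534 A = 0.04534∠90.0° A.
Step 6 — Complex power: S = V·I* = 0.662 - j0.0001656 VA.
Step 7 — Real power: P = Re(S) = 0.662 W.
Step 8 — Reactive power: Q = Im(S) = -0.0001656 VAR.
Step 9 — Apparent power: |S| = 0.662 VA.
Step 10 — Power factor: PF = P/|S| = 1 (leading).

(a) P = 0.662 W  (b) Q = -0.0001656 VAR  (c) S = 0.662 VA  (d) PF = 1 (leading)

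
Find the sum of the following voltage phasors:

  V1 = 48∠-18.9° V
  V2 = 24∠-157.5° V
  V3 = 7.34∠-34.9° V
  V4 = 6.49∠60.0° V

Step 1 — Convert each phasor to rectangular form:
  V1 = 48·(cos(-18.9°) + j·sin(-18.9°)) = 45.41 - j15.55 V
  V2 = 24·(cos(-157.5°) + j·sin(-157.5°)) = -22.17 - j9.184 V
  V3 = 7.34·(cos(-34.9°) + j·sin(-34.9°)) = 6.02 - j4.2 V
  V4 = 6.49·(cos(60.0°) + j·sin(60.0°)) = 3.245 + j5.621 V
Step 2 — Sum components: V_total = 32.5 - j23.31 V.
Step 3 — Convert to polar: |V_total| = 40 V, ∠V_total = -35.6°.

V_total = 40∠-35.6° V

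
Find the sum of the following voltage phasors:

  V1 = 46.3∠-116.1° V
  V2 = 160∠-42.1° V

Step 1 — Convert each phasor to rectangular form:
  V1 = 46.3·(cos(-116.1°) + j·sin(-116.1°)) = -20.37 - j41.58 V
  V2 = 160·(cos(-42.1°) + j·sin(-42.1°)) = 118.7 - j107.3 V
Step 2 — Sum components: V_total = 98.35 - j148.8 V.
Step 3 — Convert to polar: |V_total| = 178.4 V, ∠V_total = -56.5°.

V_total = 178.4∠-56.5° V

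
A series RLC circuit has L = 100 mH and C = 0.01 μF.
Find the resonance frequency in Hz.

Step 1 — Resonance condition Im(Z)=0 gives ω₀ = 1/√(LC).
Step 2 — ω₀ = 1/√(0.1·1e-08) = 3.162e+04 rad/s.
Step 3 — f₀ = ω₀/(2π) = 5033 Hz.

f₀ = 5033 Hz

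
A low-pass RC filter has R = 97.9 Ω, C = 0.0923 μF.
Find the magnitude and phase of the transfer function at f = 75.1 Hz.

Step 1 — Angular frequency: ω = 2π·75.1 = 471.9 rad/s.
Step 2 — Transfer function: H(jω) = 1/(1 + jωRC).
Step 3 — Denominator: 1 + jωRC = 1 + j·471.9·97.9·9.23e-08 = 1 + j0.004264.
Step 4 — H = 1 - j0.004264.
Step 5 — Magnitude: |H| = 1 (-0.0 dB); phase: φ = -0.2°.

|H| = 1 (-0.0 dB), φ = -0.2°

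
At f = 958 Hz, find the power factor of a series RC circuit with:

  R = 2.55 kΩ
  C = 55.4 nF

Step 1 — Angular frequency: ω = 2π·f = 2π·958 = 6019 rad/s.
Step 2 — Component impedances:
  R: Z = R = 2550 Ω
  C: Z = 1/(jωC) = -j/(ω·C) = 0 - j2999 Ω
Step 3 — Series combination: Z_total = R + C = 2550 - j2999 Ω = 3936∠-49.6° Ω.
Step 4 — Power factor: PF = cos(φ) = Re(Z)/|Z| = 2550/3936.4 = 0.6478.
Step 5 — Type: Im(Z) = -2999 ⇒ leading (phase φ = -49.6°).

PF = 0.6478 (leading, φ = -49.6°)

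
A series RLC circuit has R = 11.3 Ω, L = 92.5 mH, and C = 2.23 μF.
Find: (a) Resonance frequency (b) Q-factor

Step 1 — Resonance condition Im(Z)=0 gives ω₀ = 1/√(LC).
Step 2 — ω₀ = 1/√(0.0925·2.23e-06) = 2202 rad/s.
Step 3 — f₀ = ω₀/(2π) = 350.4 Hz.
Step 4 — Series Q: Q = ω₀L/R = 2202·0.0925/11.3 = 18.02.

(a) f₀ = 350.4 Hz  (b) Q = 18.02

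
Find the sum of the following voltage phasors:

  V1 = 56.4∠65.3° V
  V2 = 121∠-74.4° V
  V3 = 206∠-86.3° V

Step 1 — Convert each phasor to rectangular form:
  V1 = 56.4·(cos(65.3°) + j·sin(65.3°)) = 23.57 + j51.24 V
  V2 = 121·(cos(-74.4°) + j·sin(-74.4°)) = 32.54 - j116.5 V
  V3 = 206·(cos(-86.3°) + j·sin(-86.3°)) = 13.29 - j205.6 V
Step 2 — Sum components: V_total = 69.4 - j270.9 V.
Step 3 — Convert to polar: |V_total| = 279.6 V, ∠V_total = -75.6°.

V_total = 279.6∠-75.6° V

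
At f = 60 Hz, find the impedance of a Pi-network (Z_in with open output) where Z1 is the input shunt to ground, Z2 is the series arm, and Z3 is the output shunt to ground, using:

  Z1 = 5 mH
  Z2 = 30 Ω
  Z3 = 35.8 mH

Step 1 — Angular frequency: ω = 2π·f = 2π·60 = 377 rad/s.
Step 2 — Component impedances:
  Z1: Z = jωL = j·377·0.005 = 0 + j1.885 Ω
  Z2: Z = R = 30 Ω
  Z3: Z = jωL = j·377·0.0358 = 0 + j13.5 Ω
Step 3 — With open output, the series arm Z2 and the output shunt Z3 appear in series to ground: Z2 + Z3 = 30 + j13.5 Ω.
Step 4 — Parallel with input shunt Z1: Z_in = Z1 || (Z2 + Z3) = 0.09378 + j1.837 Ω = 1.839∠87.1° Ω.

Z = 0.09378 + j1.837 Ω = 1.839∠87.1° Ω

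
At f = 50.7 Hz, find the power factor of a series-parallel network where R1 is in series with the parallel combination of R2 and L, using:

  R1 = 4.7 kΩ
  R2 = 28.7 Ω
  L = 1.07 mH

Step 1 — Angular frequency: ω = 2π·f = 2π·50.7 = 318.6 rad/s.
Step 2 — Component impedances:
  R1: Z = R = 4700 Ω
  R2: Z = R = 28.7 Ω
  L: Z = jωL = j·318.6·0.00107 = 0 + j0.3409 Ω
Step 3 — Parallel branch: R2 || L = 1/(1/R2 + 1/L) = 0.004048 + j0.3408 Ω.
Step 4 — Series with R1: Z_total = R1 + (R2 || L) = 4700 + j0.3408 Ω = 4700∠0.0° Ω.
Step 5 — Power factor: PF = cos(φ) = Re(Z)/|Z| = 4700/4700 = 1.
Step 6 — Type: Im(Z) = 0.3408 ⇒ lagging (phase φ = 0.0°).

PF = 1 (lagging, φ = 0.0°)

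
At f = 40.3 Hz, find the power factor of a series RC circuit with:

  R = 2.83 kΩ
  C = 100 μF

Step 1 — Angular frequency: ω = 2π·f = 2π·40.3 = 253.2 rad/s.
Step 2 — Component impedances:
  R: Z = R = 2830 Ω
  C: Z = 1/(jωC) = -j/(ω·C) = 0 - j39.49 Ω
Step 3 — Series combination: Z_total = R + C = 2830 - j39.49 Ω = 2830∠-0.8° Ω.
Step 4 — Power factor: PF = cos(φ) = Re(Z)/|Z| = 2830/2830.3 = 0.9999.
Step 5 — Type: Im(Z) = -39.49 ⇒ leading (phase φ = -0.8°).

PF = 0.9999 (leading, φ = -0.8°)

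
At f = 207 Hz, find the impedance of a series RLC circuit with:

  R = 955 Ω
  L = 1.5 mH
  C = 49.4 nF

Step 1 — Angular frequency: ω = 2π·f = 2π·207 = 1301 rad/s.
Step 2 — Component impedances:
  R: Z = R = 955 Ω
  L: Z = jωL = j·1301·0.0015 = 0 + j1.951 Ω
  C: Z = 1/(jωC) = -j/(ω·C) = 0 - j1.556e+04 Ω
Step 3 — Series combination: Z_total = R + L + C = 955 - j1.556e+04 Ω = 1.559e+04∠-86.5° Ω.

Z = 955 - j1.556e+04 Ω = 1.559e+04∠-86.5° Ω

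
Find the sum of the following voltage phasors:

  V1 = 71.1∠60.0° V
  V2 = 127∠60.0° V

Step 1 — Convert each phasor to rectangular form:
  V1 = 71.1·(cos(60.0°) + j·sin(60.0°)) = 35.55 + j61.57 V
  V2 = 127·(cos(60.0°) + j·sin(60.0°)) = 63.5 + j110 V
Step 2 — Sum components: V_total = 99.05 + j171.6 V.
Step 3 — Convert to polar: |V_total| = 198.1 V, ∠V_total = 60.0°.

V_total = 198.1∠60.0° V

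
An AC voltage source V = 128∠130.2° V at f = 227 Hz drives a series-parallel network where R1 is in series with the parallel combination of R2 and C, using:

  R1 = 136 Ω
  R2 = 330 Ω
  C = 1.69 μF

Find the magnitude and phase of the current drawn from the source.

Step 1 — Angular frequency: ω = 2π·f = 2π·227 = 1426 rad/s.
Step 2 — Component impedances:
  R1: Z = R = 136 Ω
  R2: Z = R = 330 Ω
  C: Z = 1/(jωC) = -j/(ω·C) = 0 - j414.9 Ω
Step 3 — Parallel branch: R2 || C = 1/(1/R2 + 1/C) = 202.1 - j160.8 Ω.
Step 4 — Series with R1: Z_total = R1 + (R2 || C) = 338.1 - j160.8 Ω = 374.4∠-25.4° Ω.
Step 5 — Source phasor: V = 128∠130.2° V = -82.62 + j97.77 V.
Step 6 — Ohm's law: I = V / Z_total = (-82.62 + j97.77) / (338.1 - j160.8) = -0.3114 + j0.1411 A.
Step 7 — Convert to polar: |I| = 0.3419 A, ∠I = 155.6°.

I = 0.3419∠155.6° A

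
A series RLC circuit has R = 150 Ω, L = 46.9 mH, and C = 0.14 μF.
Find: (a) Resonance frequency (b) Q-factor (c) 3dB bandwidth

Step 1 — Resonance: ω₀ = 1/√(LC) = 1/√(0.0469·1.4e-07) = 1.234e+04 rad/s.
Step 2 — f₀ = ω₀/(2π) = 1964 Hz.
Step 3 — Series Q: Q = ω₀L/R = 1.234e+04·0.0469/150 = 3.859.
Step 4 — Bandwidth: Δω = ω₀/Q = 3198 rad/s; BW = Δω/(2π) = 509 Hz.

(a) f₀ = 1964 Hz  (b) Q = 3.859  (c) BW = 509 Hz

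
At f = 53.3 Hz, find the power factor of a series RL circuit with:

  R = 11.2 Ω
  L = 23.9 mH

Step 1 — Angular frequency: ω = 2π·f = 2π·53.3 = 334.9 rad/s.
Step 2 — Component impedances:
  R: Z = R = 11.2 Ω
  L: Z = jωL = j·334.9·0.0239 = 0 + j8.004 Ω
Step 3 — Series combination: Z_total = R + L = 11.2 + j8.004 Ω = 13.77∠35.6° Ω.
Step 4 — Power factor: PF = cos(φ) = Re(Z)/|Z| = 11.2/13.766 = 0.8136.
Step 5 — Type: Im(Z) = 8.004 ⇒ lagging (phase φ = 35.6°).

PF = 0.8136 (lagging, φ = 35.6°)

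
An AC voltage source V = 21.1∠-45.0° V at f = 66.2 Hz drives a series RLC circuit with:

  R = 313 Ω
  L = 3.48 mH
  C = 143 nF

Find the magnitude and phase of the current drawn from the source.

Step 1 — Angular frequency: ω = 2π·f = 2π·66.2 = 415.9 rad/s.
Step 2 — Component impedances:
  R: Z = R = 313 Ω
  L: Z = jωL = j·415.9·0.00348 = 0 + j1.447 Ω
  C: Z = 1/(jωC) = -j/(ω·C) = 0 - j1.681e+04 Ω
Step 3 — Series combination: Z_total = R + L + C = 313 - j1.681e+04 Ω = 1.681e+04∠-88.9° Ω.
Step 4 — Source phasor: V = 21.1∠-45.0° V = 14.92 - j14.92 V.
Step 5 — Ohm's law: I = V / Z_total = (14.92 - j14.92) / (313 - j1.681e+04) = 0.0009037 + j0.0008707 A.
Step 6 — Convert to polar: |I| = 0.001255 A, ∠I = 43.9°.

I = 0.001255∠43.9° A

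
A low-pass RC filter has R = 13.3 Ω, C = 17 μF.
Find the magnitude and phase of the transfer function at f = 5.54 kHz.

Step 1 — Angular frequency: ω = 2π·5540 = 3.481e+04 rad/s.
Step 2 — Transfer function: H(jω) = 1/(1 + jωRC).
Step 3 — Denominator: 1 + jωRC = 1 + j·3.481e+04·13.3·1.7e-05 = 1 + j7.87.
Step 4 — H = 0.01589 - j0.125.
Step 5 — Magnitude: |H| = 0.126 (-18.0 dB); phase: φ = -82.8°.

|H| = 0.126 (-18.0 dB), φ = -82.8°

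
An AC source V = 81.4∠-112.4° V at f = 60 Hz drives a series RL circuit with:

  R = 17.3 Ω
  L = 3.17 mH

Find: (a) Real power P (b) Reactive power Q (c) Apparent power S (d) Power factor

Step 1 — Angular frequency: ω = 2π·f = 2π·60 = 377 rad/s.
Step 2 — Component impedances:
  R: Z = R = 17.3 Ω
  L: Z = jωL = j·377·0.00317 = 0 + j1.195 Ω
Step 3 — Series combination: Z_total = R + L = 17.3 + j1.195 Ω = 17.34∠4.0° Ω.
Step 4 — Source phasor: V = 81.4∠-112.4° V = -31.02 - j75.26 V.
Step 5 — Current: I = V / Z = -2.084 - j4.206 A = 4.694∠-116.4° A.
Step 6 — Complex power: S = V·I* = 381.2 + j26.33 VA.
Step 7 — Real power: P = Re(S) = 381.2 W.
Step 8 — Reactive power: Q = Im(S) = 26.33 VAR.
Step 9 — Apparent power: |S| = 382.1 VA.
Step 10 — Power factor: PF = P/|S| = 0.9976 (lagging).

(a) P = 381.2 W  (b) Q = 26.33 VAR  (c) S = 382.1 VA  (d) PF = 0.9976 (lagging)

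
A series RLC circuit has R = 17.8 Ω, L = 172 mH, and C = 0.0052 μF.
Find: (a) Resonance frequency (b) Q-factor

Step 1 — Resonance condition Im(Z)=0 gives ω₀ = 1/√(LC).
Step 2 — ω₀ = 1/√(0.172·5.2e-09) = 3.344e+04 rad/s.
Step 3 — f₀ = ω₀/(2π) = 5322 Hz.
Step 4 — Series Q: Q = ω₀L/R = 3.344e+04·0.172/17.8 = 323.1.

(a) f₀ = 5322 Hz  (b) Q = 323.1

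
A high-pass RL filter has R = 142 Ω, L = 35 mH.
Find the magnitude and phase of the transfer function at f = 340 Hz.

Step 1 — Angular frequency: ω = 2π·340 = 2136 rad/s.
Step 2 — Transfer function: H(jω) = jωL/(R + jωL).
Step 3 — Numerator jωL = j·74.77; denominator R + jωL = 142 + j74.77.
Step 4 — H = 0.2171 + j0.4123.
Step 5 — Magnitude: |H| = 0.4659 (-6.6 dB); phase: φ = 62.2°.

|H| = 0.4659 (-6.6 dB), φ = 62.2°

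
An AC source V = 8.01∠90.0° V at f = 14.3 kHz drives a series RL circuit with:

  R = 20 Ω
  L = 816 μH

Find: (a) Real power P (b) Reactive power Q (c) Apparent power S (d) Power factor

Step 1 — Angular frequency: ω = 2π·f = 2π·1.43e+04 = 8.985e+04 rad/s.
Step 2 — Component impedances:
  R: Z = R = 20 Ω
  L: Z = jωL = j·8.985e+04·0.000816 = 0 + j73.32 Ω
Step 3 — Series combination: Z_total = R + L = 20 + j73.32 Ω = 76∠74.7° Ω.
Step 4 — Source phasor: V = 8.01∠90.0° V = 0 + j8.01 V.
Step 5 — Current: I = V / Z = 0.1017 + j0.02774 A = 0.1054∠15.3° A.
Step 6 — Complex power: S = V·I* = 0.2222 + j0.8145 VA.
Step 7 — Real power: P = Re(S) = 0.2222 W.
Step 8 — Reactive power: Q = Im(S) = 0.8145 VAR.
Step 9 — Apparent power: |S| = 0.8443 VA.
Step 10 — Power factor: PF = P/|S| = 0.2632 (lagging).

(a) P = 0.2222 W  (b) Q = 0.8145 VAR  (c) S = 0.8443 VA  (d) PF = 0.2632 (lagging)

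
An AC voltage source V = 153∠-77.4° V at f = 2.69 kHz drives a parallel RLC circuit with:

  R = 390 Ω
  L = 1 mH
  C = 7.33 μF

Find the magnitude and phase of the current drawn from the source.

Step 1 — Angular frequency: ω = 2π·f = 2π·2690 = 1.69e+04 rad/s.
Step 2 — Component impedances:
  R: Z = R = 390 Ω
  L: Z = jωL = j·1.69e+04·0.001 = 0 + j16.9 Ω
  C: Z = 1/(jωC) = -j/(ω·C) = 0 - j8.072 Ω
Step 3 — Parallel combination: 1/Z_total = 1/R + 1/L + 1/C; Z_total = 0.6111 - j15.43 Ω = 15.44∠-87.7° Ω.
Step 4 — Source phasor: V = 153∠-77.4° V = 33.38 - j149.3 V.
Step 5 — Ohm's law: I = V / Z_total = (33.38 - j149.3) / (0.6111 - j15.43) = 9.75 + j1.777 A.
Step 6 — Convert to polar: |I| = 9.911 A, ∠I = 10.3°.

I = 9.911∠10.3° A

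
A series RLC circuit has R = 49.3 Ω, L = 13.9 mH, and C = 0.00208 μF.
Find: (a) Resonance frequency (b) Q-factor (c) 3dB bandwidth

Step 1 — Resonance: ω₀ = 1/√(LC) = 1/√(0.0139·2.08e-09) = 1.86e+05 rad/s.
Step 2 — f₀ = ω₀/(2π) = 2.96e+04 Hz.
Step 3 — Series Q: Q = ω₀L/R = 1.86e+05·0.0139/49.3 = 52.44.
Step 4 — Bandwidth: Δω = ω₀/Q = 3547 rad/s; BW = Δω/(2π) = 564.5 Hz.

(a) f₀ = 2.96e+04 Hz  (b) Q = 52.44  (c) BW = 564.5 Hz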